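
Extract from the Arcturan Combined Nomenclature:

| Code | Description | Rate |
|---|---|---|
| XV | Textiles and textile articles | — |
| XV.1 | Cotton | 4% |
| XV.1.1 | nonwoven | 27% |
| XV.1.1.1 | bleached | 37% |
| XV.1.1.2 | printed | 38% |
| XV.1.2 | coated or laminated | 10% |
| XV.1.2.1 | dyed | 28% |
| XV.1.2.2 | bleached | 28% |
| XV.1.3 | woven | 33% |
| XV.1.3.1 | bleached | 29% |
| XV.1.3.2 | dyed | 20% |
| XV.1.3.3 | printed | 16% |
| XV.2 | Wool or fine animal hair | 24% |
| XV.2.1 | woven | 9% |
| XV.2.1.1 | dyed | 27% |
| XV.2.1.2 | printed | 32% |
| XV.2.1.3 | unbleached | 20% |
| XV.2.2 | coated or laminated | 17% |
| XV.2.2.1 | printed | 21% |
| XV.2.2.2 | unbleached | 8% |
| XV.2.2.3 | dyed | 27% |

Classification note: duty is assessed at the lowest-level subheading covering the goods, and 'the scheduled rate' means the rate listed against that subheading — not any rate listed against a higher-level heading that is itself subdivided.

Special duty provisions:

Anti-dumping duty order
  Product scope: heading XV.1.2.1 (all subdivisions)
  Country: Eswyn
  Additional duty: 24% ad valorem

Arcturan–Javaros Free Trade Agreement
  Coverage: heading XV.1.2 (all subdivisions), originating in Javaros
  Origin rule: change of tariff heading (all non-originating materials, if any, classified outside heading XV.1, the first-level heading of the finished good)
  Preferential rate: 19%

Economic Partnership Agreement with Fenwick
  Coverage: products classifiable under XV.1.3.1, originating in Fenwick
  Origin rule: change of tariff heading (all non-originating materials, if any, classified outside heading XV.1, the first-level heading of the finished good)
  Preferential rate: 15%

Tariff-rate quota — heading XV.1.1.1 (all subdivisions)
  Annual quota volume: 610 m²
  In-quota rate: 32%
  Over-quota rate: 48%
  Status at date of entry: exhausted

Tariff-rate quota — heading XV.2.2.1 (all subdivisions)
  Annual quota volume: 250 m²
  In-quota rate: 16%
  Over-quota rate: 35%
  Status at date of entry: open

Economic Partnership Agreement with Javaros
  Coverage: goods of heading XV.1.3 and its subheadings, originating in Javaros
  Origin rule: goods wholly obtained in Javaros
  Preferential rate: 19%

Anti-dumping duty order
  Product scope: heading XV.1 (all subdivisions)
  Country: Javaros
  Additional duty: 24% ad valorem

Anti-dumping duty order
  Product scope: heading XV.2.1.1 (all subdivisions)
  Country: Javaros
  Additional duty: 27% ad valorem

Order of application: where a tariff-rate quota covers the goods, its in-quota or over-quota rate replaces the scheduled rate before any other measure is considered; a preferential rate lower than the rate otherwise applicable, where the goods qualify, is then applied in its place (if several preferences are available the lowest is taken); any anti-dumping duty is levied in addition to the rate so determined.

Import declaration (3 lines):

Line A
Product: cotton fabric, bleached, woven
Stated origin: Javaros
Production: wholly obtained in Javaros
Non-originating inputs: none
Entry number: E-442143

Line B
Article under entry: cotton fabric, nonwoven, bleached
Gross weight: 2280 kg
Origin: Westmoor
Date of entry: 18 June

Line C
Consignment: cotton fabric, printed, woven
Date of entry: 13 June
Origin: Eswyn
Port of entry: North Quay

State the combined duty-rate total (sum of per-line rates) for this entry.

Line A: cotton → XV.1; woven → XV.1.3; bleached → XV.1.3.1. Scheduled 29%. Javaros agreement on XV.1.2: XV.1.3.1 not covered; Javaros agreement on XV.1.3: wholly obtained → 19% available; preferential 19%; anti-dumping (Javaros, XV.1): +24%; total 19% + 24% = 43%. → 43%.
Line B: cotton → XV.1; nonwoven → XV.1.1; bleached → XV.1.1.1. Scheduled 37%. quota on XV.1.1.1 exhausted → over-quota 48%. → 48%.
Line C: cotton → XV.1; woven → XV.1.3; printed → XV.1.3.3. Scheduled 16%. No special measure applies. → 16%.
Sum: 43% + 48% + 16% = 107%.

107%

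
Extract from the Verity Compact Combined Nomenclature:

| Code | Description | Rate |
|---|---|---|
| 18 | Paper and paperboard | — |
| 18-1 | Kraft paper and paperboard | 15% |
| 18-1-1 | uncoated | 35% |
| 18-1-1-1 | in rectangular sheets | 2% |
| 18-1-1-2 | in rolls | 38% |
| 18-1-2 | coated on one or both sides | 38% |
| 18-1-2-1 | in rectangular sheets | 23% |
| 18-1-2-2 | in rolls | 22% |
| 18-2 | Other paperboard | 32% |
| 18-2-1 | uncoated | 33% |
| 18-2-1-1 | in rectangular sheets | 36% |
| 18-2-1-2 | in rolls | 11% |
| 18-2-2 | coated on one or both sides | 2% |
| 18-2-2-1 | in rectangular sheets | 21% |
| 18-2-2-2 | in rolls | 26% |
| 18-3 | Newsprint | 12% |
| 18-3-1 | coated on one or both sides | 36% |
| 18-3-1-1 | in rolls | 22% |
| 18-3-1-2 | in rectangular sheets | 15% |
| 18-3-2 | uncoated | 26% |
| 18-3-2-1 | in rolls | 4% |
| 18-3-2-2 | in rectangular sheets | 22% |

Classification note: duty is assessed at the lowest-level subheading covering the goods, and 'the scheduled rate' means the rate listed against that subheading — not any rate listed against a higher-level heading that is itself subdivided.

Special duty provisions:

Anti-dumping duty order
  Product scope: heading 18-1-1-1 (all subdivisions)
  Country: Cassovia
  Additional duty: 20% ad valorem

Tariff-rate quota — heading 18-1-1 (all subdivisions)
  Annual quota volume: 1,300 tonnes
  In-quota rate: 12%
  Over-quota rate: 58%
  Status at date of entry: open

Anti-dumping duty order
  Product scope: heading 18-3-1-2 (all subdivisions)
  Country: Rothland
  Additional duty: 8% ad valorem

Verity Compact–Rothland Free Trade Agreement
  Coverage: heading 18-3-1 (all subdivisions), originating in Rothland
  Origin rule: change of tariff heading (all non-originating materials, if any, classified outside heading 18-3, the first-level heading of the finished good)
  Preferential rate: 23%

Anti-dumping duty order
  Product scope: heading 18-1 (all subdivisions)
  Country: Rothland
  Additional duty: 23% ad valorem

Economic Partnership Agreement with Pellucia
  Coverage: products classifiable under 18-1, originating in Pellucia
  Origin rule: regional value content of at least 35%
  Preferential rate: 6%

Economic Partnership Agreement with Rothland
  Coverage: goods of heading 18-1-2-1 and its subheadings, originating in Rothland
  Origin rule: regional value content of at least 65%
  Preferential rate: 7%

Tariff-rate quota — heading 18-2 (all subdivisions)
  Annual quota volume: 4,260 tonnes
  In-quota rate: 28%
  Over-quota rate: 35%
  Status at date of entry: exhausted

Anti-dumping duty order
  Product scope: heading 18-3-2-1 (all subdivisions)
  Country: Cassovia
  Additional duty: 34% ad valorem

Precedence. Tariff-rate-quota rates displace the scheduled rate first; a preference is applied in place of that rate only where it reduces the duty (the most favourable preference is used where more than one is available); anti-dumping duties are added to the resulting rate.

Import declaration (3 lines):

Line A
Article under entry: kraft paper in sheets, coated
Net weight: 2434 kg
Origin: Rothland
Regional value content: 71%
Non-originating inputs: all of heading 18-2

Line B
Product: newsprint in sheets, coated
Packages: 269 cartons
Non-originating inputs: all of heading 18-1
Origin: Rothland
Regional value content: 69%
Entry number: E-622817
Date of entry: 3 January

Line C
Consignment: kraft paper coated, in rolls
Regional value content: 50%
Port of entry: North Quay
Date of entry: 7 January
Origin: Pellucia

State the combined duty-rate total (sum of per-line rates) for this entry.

59%

Line A: kraft paper → 18-1; coated → 18-1-2; in sheets → 18-1-2-1. Scheduled 23%. Rothland agreement on 18-3-1: 18-1-2-1 not covered; Rothland agreement on 18-1-2-1: RVC ≥ 65% → 7% available; preferential 7%; anti-dumping (Rothland, 18-1): +23%; total 7% + 23% = 30%. → 30%.
Line B: newsprint → 18-3; coated → 18-3-1; in sheets → 18-3-1-2. Scheduled 15%. Rothland agreement on 18-3-1: CTH met → 23% available; Rothland agreement on 18-1-2-1: 18-3-1-2 not covered; preference 23% not lower than 15% → no reduction; anti-dumping (Rothland, 18-3-1-2): +8%; total 15% + 8% = 23%. → 23%.
Line C: kraft paper → 18-1; coated → 18-1-2; in rolls → 18-1-2-2. Scheduled 22%. Pellucia agreement on 18-1: RVC ≥ 35% → 6% available; preferential 6%. → 6%.
Sum: 30% + 23% + 6% = 59%.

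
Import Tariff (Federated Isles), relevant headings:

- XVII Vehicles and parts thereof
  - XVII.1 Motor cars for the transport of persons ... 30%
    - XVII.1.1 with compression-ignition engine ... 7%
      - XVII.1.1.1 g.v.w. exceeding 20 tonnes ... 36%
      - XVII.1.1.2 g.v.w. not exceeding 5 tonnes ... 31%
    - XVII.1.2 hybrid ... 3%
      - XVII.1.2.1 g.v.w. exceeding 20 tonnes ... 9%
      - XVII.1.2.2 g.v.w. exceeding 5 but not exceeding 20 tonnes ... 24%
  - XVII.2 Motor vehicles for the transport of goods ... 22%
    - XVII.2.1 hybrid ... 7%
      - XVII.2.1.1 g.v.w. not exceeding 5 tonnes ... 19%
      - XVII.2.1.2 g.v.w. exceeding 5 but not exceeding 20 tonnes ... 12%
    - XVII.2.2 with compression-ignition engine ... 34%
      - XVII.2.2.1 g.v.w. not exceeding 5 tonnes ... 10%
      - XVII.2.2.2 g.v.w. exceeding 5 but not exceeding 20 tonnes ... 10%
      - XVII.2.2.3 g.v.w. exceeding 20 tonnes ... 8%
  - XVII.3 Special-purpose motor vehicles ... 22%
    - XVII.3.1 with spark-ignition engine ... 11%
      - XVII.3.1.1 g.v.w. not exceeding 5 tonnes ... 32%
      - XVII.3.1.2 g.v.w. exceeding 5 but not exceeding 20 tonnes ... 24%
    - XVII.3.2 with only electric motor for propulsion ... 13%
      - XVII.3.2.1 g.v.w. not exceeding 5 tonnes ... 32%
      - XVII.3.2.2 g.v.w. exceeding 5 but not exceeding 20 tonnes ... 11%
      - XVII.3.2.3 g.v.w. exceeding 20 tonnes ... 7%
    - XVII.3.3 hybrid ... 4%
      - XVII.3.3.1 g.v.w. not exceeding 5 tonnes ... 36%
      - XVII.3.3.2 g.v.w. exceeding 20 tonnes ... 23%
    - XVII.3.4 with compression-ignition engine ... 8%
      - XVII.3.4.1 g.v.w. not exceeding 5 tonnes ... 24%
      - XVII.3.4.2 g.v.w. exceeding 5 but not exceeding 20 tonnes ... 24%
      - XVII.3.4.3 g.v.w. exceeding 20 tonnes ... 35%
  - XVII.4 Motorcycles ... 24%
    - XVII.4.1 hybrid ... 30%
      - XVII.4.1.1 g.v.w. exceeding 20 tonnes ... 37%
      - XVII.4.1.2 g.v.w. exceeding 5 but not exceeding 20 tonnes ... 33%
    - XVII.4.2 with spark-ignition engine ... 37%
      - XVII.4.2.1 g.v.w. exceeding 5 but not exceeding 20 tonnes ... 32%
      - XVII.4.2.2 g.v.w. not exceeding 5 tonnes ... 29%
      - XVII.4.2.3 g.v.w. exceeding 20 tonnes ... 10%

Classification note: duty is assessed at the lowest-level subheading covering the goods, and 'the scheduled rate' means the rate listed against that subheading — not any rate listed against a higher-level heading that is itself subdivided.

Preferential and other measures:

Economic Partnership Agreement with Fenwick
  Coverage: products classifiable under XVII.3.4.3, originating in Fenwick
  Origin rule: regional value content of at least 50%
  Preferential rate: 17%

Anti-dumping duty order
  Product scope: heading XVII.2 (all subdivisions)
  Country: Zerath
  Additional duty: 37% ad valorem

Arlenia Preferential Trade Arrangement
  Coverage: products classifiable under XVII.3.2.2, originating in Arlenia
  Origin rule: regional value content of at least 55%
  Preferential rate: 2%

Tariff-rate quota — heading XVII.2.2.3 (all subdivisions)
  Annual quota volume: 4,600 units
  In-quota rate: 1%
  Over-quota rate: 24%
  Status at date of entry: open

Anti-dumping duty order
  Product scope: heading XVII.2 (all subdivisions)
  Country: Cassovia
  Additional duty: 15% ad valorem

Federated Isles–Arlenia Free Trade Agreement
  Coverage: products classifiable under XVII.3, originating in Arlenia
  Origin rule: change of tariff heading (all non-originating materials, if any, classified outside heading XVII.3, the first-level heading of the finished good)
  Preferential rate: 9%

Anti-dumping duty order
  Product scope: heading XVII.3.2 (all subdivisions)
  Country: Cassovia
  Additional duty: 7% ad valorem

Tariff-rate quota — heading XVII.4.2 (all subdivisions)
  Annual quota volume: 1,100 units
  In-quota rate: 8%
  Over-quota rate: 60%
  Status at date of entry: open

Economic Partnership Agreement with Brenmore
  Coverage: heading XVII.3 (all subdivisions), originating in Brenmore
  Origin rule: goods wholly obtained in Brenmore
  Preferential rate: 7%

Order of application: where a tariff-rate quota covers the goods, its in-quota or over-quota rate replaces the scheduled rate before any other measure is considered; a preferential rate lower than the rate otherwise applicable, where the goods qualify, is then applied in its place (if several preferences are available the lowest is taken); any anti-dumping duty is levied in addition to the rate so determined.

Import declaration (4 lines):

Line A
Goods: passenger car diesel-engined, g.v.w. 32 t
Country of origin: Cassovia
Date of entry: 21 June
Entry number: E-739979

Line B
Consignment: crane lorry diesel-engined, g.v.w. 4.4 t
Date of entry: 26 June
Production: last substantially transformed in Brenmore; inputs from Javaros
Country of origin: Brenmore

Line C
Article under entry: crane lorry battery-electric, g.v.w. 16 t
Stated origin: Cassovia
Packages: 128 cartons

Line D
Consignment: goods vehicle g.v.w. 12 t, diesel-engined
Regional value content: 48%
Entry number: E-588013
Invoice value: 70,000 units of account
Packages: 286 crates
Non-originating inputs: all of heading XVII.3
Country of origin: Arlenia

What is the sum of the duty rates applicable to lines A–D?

88%

Line A: passenger car → XVII.1; diesel-engined → XVII.1.1; g.v.w. 32 t → XVII.1.1.1. Scheduled 36%. No special measure applies. → 36%.
Line B: crane lorry → XVII.3; diesel-engined → XVII.3.4; g.v.w. 4.4 t → XVII.3.4.1. Scheduled 24%. Brenmore agreement on XVII.3: not wholly obtained. → 24%.
Line C: crane lorry → XVII.3; battery-electric → XVII.3.2; g.v.w. 16 t → XVII.3.2.2. Scheduled 11%. anti-dumping (Cassovia, XVII.3.2): +7%; total 11% + 7% = 18%. → 18%.
Line D: goods vehicle → XVII.2; diesel-engined → XVII.2.2; g.v.w. 12 t → XVII.2.2.2. Scheduled 10%. Arlenia agreement on XVII.3.2.2: XVII.2.2.2 not covered; Arlenia agreement on XVII.3: XVII.2.2.2 not covered. → 10%.
Sum: 36% + 24% + 18% + 10% = 88%.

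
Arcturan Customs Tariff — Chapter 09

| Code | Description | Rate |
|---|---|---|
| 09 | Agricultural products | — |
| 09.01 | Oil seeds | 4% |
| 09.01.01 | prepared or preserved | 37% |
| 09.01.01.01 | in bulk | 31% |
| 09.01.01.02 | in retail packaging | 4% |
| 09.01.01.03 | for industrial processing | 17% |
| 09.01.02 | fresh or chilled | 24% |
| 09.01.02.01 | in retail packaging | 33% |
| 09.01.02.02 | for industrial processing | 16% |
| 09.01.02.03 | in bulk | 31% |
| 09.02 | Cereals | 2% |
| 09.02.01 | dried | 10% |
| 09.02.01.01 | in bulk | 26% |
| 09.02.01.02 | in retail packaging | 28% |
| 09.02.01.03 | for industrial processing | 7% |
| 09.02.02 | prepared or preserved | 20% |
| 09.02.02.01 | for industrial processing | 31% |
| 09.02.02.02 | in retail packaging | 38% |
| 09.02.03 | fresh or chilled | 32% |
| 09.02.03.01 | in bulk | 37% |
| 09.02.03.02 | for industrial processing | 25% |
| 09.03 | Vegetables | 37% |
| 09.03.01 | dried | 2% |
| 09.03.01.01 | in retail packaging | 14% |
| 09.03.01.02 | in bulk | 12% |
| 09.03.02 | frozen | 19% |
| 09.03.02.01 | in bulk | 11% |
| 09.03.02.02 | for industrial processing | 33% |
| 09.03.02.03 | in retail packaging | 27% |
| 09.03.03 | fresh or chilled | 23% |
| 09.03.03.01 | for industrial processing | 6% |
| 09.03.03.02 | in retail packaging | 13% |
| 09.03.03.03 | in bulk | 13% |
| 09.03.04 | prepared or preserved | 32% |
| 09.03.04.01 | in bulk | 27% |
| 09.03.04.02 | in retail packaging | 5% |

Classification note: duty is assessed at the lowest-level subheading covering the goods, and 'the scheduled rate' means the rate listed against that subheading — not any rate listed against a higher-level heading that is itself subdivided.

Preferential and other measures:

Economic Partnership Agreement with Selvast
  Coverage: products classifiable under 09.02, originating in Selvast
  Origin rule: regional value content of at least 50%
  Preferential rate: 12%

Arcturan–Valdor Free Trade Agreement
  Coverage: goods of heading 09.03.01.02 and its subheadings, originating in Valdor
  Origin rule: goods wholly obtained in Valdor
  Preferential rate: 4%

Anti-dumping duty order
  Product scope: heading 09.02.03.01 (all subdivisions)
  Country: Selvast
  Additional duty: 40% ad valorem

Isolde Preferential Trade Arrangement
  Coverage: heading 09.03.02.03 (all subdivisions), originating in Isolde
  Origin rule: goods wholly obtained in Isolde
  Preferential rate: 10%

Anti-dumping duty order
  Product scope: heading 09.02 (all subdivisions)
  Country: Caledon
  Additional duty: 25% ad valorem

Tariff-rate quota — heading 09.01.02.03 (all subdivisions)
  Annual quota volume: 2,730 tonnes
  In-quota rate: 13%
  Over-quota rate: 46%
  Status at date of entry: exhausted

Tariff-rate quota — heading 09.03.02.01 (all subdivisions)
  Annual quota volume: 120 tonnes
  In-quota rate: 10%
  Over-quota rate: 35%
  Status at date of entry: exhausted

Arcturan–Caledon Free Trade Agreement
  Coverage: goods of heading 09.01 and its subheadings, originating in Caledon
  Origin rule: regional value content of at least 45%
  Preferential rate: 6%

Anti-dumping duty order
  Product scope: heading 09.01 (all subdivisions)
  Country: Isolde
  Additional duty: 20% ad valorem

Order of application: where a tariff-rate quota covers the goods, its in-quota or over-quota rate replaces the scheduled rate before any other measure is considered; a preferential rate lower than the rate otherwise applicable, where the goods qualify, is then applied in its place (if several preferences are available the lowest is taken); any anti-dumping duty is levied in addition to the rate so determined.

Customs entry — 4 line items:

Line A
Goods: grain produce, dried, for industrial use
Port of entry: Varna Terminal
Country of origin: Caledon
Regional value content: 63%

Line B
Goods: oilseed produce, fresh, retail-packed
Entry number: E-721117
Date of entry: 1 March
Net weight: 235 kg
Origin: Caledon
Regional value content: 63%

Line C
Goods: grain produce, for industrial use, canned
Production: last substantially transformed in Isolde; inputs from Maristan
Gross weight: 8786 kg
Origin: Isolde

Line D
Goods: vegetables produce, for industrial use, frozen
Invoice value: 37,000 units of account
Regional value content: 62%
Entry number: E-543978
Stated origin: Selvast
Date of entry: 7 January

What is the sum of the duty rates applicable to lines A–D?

102%

Line A: grain → 09.02; dried → 09.02.01; for industrial use → 09.02.01.03. Scheduled 7%. Caledon agreement on 09.01: 09.02.01.03 not covered; anti-dumping (Caledon, 09.02): +25%; total 7% + 25% = 32%. → 32%.
Line B: oilseed → 09.01; fresh → 09.01.02; retail-packed → 09.01.02.01. Scheduled 33%. Caledon agreement on 09.01: RVC ≥ 45% → 6% available; preferential 6%. → 6%.
Line C: grain → 09.02; canned → 09.02.02; for industrial use → 09.02.02.01. Scheduled 31%. Isolde agreement on 09.03.02.03: 09.02.02.01 not covered. → 31%.
Line D: vegetables → 09.03; frozen → 09.03.02; for industrial use → 09.03.02.02. Scheduled 33%. Selvast agreement on 09.02: 09.03.02.02 not covered. → 33%.
Sum: 32% + 6% + 31% + 33% = 102%.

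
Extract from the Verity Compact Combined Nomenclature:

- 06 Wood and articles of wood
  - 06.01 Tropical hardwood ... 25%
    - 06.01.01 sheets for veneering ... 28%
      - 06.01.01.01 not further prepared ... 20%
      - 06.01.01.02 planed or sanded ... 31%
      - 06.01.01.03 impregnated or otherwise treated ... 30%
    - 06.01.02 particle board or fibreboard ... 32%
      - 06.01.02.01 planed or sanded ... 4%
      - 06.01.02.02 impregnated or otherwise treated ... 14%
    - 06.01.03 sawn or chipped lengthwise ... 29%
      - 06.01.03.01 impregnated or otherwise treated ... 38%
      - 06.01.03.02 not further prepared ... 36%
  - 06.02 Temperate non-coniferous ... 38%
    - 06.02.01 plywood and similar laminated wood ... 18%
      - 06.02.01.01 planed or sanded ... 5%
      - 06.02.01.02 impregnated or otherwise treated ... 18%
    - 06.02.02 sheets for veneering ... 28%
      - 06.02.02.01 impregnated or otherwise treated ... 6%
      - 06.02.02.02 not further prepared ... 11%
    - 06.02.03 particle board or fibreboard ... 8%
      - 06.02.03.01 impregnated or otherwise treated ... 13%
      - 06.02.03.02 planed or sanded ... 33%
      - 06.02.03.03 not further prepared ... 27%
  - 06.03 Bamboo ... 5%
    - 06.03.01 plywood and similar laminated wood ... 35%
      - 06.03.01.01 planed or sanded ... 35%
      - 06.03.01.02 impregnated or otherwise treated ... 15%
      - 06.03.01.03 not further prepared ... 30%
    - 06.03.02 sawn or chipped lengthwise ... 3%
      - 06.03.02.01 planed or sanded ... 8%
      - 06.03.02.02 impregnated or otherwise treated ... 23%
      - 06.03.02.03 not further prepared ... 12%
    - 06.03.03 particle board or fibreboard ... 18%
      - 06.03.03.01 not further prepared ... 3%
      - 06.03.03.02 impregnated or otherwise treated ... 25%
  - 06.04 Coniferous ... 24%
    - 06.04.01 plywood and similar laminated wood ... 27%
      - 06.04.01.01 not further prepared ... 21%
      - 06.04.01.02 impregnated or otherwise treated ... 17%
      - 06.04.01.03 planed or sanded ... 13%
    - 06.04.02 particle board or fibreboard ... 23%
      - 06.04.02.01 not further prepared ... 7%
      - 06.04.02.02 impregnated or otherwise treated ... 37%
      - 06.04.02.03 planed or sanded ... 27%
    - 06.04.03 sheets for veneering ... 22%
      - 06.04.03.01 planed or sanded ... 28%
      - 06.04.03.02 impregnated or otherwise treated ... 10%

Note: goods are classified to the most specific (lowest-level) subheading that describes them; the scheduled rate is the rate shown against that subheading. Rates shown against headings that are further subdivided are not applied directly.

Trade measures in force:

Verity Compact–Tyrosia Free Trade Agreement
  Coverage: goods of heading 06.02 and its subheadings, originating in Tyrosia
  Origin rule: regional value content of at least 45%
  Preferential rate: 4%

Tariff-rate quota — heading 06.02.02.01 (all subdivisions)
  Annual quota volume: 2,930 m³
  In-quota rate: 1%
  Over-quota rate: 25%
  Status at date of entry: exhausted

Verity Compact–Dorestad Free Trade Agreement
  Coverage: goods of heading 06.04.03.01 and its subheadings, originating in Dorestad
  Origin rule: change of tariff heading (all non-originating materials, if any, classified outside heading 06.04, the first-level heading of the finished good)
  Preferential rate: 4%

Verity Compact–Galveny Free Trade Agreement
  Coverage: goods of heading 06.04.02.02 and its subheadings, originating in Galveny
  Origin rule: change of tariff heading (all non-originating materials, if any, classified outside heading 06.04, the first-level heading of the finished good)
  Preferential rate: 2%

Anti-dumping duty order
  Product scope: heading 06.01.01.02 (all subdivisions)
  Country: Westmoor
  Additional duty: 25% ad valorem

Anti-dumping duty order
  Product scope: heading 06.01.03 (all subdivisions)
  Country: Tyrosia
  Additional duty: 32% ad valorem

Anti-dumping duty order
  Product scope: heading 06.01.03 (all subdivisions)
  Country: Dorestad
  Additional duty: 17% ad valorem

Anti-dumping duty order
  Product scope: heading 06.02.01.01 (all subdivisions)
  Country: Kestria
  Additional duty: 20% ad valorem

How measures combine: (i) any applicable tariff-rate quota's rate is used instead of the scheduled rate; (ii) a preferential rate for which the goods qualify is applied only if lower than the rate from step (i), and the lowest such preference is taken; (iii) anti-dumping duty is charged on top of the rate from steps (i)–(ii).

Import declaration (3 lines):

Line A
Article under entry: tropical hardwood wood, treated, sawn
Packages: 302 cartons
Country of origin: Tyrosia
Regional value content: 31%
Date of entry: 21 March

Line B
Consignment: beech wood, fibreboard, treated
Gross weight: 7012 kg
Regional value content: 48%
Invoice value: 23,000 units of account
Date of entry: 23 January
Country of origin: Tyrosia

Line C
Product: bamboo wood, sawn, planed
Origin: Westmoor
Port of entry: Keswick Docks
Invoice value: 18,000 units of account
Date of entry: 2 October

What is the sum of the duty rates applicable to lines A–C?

82%

Line A: tropical hardwood → 06.01; sawn → 06.01.03; treated → 06.01.03.01. Scheduled 38%. Tyrosia agreement on 06.02: 06.01.03.01 not covered; anti-dumping (Tyrosia, 06.01.03): +32%; total 38% + 32% = 70%. → 70%.
Line B: beech → 06.02; fibreboard → 06.02.03; treated → 06.02.03.01. Scheduled 13%. Tyrosia agreement on 06.02: RVC ≥ 45% → 4% available; preferential 4%. → 4%.
Line C: bamboo → 06.03; sawn → 06.03.02; planed → 06.03.02.01. Scheduled 8%. No special measure applies. → 8%.
Sum: 70% + 4% + 8% = 82%.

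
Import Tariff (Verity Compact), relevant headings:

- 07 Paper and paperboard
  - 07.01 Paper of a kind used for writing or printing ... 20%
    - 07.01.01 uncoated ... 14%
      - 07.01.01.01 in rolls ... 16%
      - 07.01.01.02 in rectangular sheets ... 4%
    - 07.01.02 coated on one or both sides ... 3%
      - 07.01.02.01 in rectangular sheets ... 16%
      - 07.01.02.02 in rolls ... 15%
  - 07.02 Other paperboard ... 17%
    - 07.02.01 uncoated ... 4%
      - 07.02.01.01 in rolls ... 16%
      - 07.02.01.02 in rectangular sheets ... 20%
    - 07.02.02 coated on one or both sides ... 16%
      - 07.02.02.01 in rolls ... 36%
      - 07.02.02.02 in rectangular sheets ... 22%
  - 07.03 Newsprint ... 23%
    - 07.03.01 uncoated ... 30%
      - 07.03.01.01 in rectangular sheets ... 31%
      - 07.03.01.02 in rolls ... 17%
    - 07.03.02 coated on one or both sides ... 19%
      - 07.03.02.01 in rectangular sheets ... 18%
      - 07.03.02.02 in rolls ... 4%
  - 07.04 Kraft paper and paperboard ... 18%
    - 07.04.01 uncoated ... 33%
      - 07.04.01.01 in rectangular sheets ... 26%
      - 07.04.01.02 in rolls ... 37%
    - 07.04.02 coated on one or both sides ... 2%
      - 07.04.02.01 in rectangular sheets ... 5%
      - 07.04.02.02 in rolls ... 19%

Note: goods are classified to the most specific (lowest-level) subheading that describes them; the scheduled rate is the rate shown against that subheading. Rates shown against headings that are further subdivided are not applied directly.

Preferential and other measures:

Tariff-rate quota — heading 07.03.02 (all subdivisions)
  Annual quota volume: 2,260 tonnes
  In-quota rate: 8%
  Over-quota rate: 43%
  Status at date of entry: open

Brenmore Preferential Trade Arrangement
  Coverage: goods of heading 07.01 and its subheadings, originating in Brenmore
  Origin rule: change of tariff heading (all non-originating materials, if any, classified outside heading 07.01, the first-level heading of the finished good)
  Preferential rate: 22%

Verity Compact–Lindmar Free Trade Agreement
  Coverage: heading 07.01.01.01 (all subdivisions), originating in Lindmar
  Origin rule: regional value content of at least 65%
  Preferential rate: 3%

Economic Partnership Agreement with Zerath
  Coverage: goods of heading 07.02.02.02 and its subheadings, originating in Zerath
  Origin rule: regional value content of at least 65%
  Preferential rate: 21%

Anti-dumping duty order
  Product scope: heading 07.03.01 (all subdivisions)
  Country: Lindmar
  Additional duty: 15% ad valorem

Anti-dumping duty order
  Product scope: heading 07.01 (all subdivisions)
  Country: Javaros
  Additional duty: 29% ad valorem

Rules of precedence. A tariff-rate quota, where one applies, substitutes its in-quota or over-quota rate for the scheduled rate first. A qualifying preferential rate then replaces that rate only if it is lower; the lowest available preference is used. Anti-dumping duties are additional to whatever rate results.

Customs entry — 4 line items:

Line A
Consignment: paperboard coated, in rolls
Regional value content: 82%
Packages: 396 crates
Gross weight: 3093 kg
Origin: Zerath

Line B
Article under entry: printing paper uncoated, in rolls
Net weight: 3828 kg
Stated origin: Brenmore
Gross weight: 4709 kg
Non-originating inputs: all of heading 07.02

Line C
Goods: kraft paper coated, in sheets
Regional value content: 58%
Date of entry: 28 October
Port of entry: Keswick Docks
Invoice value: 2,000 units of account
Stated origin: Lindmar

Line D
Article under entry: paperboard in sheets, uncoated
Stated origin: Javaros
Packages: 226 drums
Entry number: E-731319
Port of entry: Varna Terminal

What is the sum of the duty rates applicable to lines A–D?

77%

Line A: paperboard → 07.02; coated → 07.02.02; in rolls → 07.02.02.01. Scheduled 36%. Zerath agreement on 07.02.02.02: 07.02.02.01 not covered. → 36%.
Line B: printing paper → 07.01; uncoated → 07.01.01; in rolls → 07.01.01.01. Scheduled 16%. Brenmore agreement on 07.01: CTH met → 22% available; preference 22% not lower than 16% → no reduction. → 16%.
Line C: kraft paper → 07.04; coated → 07.04.02; in sheets → 07.04.02.01. Scheduled 5%. Lindmar agreement on 07.01.01.01: 07.04.02.01 not covered. → 5%.
Line D: paperboard → 07.02; uncoated → 07.02.01; in sheets → 07.02.01.02. Scheduled 20%. No special measure applies. → 20%.
Sum: 36% + 16% + 5% + 20% = 77%.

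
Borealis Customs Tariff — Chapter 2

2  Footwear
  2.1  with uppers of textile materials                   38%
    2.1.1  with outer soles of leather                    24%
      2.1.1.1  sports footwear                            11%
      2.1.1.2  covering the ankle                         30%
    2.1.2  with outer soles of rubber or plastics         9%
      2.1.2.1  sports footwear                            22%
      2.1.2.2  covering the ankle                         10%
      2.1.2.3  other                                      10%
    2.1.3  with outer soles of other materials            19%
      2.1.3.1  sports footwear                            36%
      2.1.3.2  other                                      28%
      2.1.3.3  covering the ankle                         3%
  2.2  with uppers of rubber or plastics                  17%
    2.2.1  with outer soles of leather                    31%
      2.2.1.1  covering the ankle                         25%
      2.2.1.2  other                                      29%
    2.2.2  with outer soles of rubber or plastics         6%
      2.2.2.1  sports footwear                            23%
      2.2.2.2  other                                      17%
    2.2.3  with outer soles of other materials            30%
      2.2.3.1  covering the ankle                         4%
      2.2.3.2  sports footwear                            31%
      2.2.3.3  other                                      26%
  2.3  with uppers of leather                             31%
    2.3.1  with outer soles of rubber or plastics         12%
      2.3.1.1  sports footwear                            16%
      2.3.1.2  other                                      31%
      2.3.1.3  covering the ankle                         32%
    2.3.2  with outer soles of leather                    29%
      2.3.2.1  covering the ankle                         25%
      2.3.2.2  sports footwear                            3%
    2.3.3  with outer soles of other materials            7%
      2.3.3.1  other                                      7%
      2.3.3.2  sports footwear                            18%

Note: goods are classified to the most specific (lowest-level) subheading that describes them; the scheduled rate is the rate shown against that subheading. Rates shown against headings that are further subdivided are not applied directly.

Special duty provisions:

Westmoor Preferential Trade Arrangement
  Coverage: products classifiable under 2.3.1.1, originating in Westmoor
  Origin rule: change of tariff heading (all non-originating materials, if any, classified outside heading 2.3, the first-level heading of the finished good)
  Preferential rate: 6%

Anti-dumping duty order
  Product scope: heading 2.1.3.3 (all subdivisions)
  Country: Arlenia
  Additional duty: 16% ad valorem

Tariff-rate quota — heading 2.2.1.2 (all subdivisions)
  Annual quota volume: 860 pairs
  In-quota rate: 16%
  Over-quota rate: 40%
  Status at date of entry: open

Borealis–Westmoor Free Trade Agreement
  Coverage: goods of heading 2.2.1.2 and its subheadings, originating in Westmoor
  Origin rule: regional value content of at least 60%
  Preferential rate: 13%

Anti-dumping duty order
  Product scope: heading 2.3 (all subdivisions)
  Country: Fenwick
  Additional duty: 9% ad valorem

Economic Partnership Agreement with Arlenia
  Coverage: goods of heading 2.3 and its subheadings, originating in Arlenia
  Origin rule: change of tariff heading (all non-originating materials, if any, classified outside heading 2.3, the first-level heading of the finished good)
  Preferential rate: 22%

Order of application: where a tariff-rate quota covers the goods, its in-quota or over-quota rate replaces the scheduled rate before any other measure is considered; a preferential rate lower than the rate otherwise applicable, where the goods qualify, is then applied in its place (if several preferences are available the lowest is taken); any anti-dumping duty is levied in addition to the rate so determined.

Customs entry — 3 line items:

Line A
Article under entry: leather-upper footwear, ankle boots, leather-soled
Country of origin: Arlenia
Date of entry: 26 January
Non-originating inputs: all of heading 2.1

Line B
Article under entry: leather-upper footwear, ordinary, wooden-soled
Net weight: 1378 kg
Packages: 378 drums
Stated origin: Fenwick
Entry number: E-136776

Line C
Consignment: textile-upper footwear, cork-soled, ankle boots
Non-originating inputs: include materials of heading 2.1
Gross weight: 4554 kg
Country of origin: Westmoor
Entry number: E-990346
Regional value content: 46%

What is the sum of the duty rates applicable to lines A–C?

41%

Line A: leather-upper → 2.3; leather-soled → 2.3.2; ankle boots → 2.3.2.1. Scheduled 25%. Arlenia agreement on 2.3: CTH met → 22% available; preferential 22%. → 22%.
Line B: leather-upper → 2.3; wooden-soled → 2.3.3; ordinary → 2.3.3.1. Scheduled 7%. anti-dumping (Fenwick, 2.3): +9%; total 7% + 9% = 16%. → 16%.
Line C: textile-upper → 2.1; cork-soled → 2.1.3; ankle boots → 2.1.3.3. Scheduled 3%. Westmoor agreement on 2.3.1.1: 2.1.3.3 not covered; Westmoor agreement on 2.2.1.2: 2.1.3.3 not covered. → 3%.
Sum: 22% + 16% + 3% = 41%.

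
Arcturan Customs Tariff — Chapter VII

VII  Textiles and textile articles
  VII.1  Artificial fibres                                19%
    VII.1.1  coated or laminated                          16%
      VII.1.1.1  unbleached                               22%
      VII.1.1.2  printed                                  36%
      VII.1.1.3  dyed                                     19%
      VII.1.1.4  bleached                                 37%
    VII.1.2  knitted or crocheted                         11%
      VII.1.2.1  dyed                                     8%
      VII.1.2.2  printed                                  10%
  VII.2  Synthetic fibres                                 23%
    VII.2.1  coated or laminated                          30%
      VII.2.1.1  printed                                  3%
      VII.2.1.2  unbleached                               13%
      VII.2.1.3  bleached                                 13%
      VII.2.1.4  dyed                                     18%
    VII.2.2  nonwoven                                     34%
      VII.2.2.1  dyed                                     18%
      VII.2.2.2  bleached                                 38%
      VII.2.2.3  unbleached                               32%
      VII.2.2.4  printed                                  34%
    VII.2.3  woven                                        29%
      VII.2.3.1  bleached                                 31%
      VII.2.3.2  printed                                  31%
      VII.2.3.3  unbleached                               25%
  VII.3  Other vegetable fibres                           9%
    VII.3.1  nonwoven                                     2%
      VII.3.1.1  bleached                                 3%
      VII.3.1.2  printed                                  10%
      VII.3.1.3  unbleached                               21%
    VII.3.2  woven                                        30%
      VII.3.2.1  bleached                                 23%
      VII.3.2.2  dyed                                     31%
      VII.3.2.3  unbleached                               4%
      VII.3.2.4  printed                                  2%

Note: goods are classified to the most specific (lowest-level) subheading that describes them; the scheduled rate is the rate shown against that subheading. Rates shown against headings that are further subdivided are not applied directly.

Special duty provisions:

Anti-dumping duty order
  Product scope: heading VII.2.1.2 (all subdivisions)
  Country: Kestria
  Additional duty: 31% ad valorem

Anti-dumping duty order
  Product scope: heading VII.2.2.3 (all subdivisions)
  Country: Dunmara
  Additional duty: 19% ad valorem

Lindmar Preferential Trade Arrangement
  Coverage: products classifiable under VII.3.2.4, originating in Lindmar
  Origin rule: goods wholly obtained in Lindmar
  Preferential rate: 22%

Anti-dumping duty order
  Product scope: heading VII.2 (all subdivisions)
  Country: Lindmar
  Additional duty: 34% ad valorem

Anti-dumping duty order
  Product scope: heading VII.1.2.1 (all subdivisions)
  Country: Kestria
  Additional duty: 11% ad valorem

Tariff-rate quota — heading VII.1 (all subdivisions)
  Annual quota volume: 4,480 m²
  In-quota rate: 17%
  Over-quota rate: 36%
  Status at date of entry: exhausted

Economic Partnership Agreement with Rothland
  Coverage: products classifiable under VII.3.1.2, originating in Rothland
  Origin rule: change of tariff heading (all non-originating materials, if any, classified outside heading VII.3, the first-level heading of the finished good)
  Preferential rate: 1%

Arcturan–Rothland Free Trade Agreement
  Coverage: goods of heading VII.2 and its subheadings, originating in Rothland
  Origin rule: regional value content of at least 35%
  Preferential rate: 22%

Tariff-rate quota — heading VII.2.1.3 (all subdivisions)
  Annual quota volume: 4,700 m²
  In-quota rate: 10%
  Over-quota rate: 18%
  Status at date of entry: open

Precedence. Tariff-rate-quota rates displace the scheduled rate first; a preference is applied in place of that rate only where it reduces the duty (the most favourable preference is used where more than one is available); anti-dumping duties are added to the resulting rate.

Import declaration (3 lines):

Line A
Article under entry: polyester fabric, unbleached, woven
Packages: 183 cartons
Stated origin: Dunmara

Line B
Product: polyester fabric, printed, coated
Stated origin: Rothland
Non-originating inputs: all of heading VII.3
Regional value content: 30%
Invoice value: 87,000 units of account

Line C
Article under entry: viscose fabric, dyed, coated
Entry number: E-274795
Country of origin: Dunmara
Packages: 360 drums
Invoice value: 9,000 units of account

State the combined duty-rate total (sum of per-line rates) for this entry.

64%

Line A: polyester → VII.2; woven → VII.2.3; unbleached → VII.2.3.3. Scheduled 25%. No special measure applies. → 25%.
Line B: polyester → VII.2; coated → VII.2.1; printed → VII.2.1.1. Scheduled 3%. Rothland agreement on VII.3.1.2: VII.2.1.1 not covered; Rothland agreement on VII.2: RVC < 35%. → 3%.
Line C: viscose → VII.1; coated → VII.1.1; dyed → VII.1.1.3. Scheduled 19%. quota on VII.1 exhausted → over-quota 36%. → 36%.
Sum: 25% + 3% + 36% = 64%.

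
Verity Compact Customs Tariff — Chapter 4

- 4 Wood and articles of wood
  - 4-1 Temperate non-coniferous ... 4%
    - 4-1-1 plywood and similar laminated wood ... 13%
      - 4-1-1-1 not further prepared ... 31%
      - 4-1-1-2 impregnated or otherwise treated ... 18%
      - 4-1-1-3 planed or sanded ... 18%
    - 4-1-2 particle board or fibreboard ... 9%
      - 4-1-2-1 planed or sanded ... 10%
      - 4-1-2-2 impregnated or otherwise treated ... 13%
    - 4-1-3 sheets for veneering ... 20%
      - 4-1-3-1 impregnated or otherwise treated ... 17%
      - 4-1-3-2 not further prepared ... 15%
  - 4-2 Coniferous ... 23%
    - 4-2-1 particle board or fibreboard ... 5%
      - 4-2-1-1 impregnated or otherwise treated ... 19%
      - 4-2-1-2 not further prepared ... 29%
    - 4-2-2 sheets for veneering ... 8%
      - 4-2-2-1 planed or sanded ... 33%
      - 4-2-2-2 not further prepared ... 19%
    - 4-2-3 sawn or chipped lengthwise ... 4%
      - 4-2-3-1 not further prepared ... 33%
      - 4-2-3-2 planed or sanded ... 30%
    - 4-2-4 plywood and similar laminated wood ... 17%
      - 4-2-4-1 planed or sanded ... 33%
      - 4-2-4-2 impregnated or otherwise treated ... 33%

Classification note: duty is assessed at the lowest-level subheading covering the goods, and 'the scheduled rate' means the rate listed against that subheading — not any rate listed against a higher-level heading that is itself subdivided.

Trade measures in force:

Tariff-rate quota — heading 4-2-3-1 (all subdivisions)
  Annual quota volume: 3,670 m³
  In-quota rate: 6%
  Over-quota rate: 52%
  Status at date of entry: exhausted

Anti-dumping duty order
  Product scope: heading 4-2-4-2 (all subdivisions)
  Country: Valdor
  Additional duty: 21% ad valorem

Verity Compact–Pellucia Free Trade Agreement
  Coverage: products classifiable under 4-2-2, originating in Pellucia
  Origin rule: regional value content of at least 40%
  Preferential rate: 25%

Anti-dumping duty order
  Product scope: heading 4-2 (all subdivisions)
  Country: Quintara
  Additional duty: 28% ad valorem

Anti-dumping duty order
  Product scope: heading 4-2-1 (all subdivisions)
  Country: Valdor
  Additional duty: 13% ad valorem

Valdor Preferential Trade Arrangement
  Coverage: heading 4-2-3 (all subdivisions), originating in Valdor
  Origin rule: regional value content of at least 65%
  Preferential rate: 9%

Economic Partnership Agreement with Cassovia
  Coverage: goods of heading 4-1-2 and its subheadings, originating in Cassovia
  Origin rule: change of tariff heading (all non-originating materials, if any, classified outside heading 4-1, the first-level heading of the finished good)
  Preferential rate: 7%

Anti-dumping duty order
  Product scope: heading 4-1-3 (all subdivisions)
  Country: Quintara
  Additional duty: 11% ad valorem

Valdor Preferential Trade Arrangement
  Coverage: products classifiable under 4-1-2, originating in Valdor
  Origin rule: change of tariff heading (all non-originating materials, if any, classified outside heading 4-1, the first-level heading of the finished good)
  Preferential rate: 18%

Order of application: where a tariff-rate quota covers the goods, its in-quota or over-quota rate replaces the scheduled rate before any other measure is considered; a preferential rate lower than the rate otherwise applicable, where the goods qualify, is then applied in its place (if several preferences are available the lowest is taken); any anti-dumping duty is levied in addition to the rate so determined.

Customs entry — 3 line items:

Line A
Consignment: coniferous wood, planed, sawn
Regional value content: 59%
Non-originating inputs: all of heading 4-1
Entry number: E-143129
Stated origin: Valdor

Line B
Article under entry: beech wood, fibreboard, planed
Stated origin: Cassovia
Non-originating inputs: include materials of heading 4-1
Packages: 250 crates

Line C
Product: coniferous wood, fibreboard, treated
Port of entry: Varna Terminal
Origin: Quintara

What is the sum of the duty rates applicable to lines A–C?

Line A: coniferous → 4-2; sawn → 4-2-3; planed → 4-2-3-2. Scheduled 30%. Valdor agreement on 4-2-3: RVC < 65%; Valdor agreement on 4-1-2: 4-2-3-2 not covered. → 30%.
Line B: beech → 4-1; fibreboard → 4-1-2; planed → 4-1-2-1. Scheduled 10%. Cassovia agreement on 4-1-2: CTH not met. → 10%.
Line C: coniferous → 4-2; fibreboard → 4-2-1; treated → 4-2-1-1. Scheduled 19%. anti-dumping (Quintara, 4-2): +28%; total 19% + 28% = 47%. → 47%.
Sum: 30% + 10% + 47% = 87%.

87%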